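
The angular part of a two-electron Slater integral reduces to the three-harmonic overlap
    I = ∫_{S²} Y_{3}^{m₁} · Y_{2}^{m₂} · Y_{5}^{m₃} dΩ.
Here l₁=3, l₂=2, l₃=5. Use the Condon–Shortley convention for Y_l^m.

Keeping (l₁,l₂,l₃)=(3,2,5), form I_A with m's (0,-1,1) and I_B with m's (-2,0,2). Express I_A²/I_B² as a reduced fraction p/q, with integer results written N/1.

l's match ⇒ only the (l;m) 3-j factors differ between A and B.
A: triangle coeff Δ(3,2,5) = 1/2310; Σ_t [0,0]: t=0:+1/216 = 1/216; (3j)²=8/231 [(3 2 5; 0 -1 1)], sign=+1
B: triangle coeff Δ(3,2,5) = 1/2310; Σ_t [0,0]: t=0:+1/480 = 1/480; (3j)²=3/110 [(3 2 5; -2 0 2)], sign=-1
I_A²/I_B² = (8/231)/(3/110) = 80/63

80/63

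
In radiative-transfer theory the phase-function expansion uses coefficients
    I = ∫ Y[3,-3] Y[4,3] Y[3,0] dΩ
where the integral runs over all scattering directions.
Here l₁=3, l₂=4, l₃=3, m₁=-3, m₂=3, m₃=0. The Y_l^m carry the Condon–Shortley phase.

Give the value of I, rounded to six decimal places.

0.203551

Rules hold: Σm=0, L=10 even, 1≤3≤7.
N = 7·9·7 = 441
Δ = 4!·2!·4!/11! = 1/34650
Racah Σ t=1..3: t=1:−1/72 t=2:+1/16 t=3:−1/72 = 5/144
⇒ 3j(3 4 3; 0 0 0)² = 2/77, sgn -1
Racah Σ t=4..4: t=4:+1/288 = 1/288
⇒ 3j(3 4 3; -3 3 0)² = 1/22, sgn -1
4πI² = N·(3j₀)²·(3jₘ)² = 63/121
I = +1·√(0.520661/4π) = 0.20355073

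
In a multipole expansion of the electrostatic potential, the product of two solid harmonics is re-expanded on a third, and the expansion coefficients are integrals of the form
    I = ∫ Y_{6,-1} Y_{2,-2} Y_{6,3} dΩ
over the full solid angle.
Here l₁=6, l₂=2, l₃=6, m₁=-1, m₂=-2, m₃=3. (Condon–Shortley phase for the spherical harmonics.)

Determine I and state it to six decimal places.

0.177674

Rules hold: Σm=0, L=14 even, 4≤6≤8.
N = 13·5·13 = 845
Δ = 2!·10!·2!/15! = 1/90090
Racah Σ t=0..2: t=0:+1/69120 t=1:−1/14400 t=2:+1/69120 = -7/172800
⇒ 3j(6 2 6; 0 0 0)² = 14/715, sgn -1
Racah Σ t=0..0: t=0:+1/120960 = 1/120960
⇒ 3j(6 2 6; -1 -2 3)² = 24/1001, sgn -1
4πI² = N·(3j₀)²·(3jₘ)² = 48/121
I = +1·√(0.396694/4π) = 0.17767364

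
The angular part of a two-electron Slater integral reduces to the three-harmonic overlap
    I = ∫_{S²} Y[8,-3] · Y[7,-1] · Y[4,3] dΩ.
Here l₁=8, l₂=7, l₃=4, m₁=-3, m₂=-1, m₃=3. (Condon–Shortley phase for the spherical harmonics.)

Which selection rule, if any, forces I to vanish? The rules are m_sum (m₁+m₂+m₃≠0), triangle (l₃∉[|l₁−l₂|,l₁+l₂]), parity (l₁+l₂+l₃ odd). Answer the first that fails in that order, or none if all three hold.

m_sum

m₁+m₂+m₃ = -3 − 1 + 3 = -1  ✗
triangle: |8−7|=1 ≤ l₃=4 ≤ 8+7=15
parity: l₁+l₂+l₃ = 19 is odd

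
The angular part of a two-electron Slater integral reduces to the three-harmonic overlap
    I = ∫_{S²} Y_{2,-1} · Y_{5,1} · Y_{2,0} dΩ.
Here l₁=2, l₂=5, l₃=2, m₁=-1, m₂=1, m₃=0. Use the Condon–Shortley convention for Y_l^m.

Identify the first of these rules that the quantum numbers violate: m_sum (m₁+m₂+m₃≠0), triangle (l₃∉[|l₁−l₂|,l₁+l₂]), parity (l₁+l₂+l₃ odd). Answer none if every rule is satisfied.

azimuthal sum: -1 + 1 + 0 = 0  ✓
3 ≤ 2 ≤ 7 (triangle on l)  ✗
L = 2 + 5 + 2 = 9 (odd)

triangle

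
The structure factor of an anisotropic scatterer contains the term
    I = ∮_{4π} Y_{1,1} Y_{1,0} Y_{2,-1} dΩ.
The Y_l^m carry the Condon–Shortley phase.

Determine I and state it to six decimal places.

-0.218510

Checks pass: Σm=0; 4 even; l₃=2∈[0,2].
(2·1+1)(2·1+1)(2·2+1) = 45
Δ: 0! 2! 2! / 5! → 1/30
sum: t=0:+1/1 = 1/1
3j²(1 1 2; 0 0 0) = Δ·Π!·Σ² = 2/15  (sign +1)
sum: t=0:+1/2 = 1/2
3j²(1 1 2; 1 0 -1) = Δ·Π!·Σ² = 1/10  (sign -1)
combine: 4πI² = 45·2/15·1/10 = 3/5
take √, sign -1: I = -0.21850969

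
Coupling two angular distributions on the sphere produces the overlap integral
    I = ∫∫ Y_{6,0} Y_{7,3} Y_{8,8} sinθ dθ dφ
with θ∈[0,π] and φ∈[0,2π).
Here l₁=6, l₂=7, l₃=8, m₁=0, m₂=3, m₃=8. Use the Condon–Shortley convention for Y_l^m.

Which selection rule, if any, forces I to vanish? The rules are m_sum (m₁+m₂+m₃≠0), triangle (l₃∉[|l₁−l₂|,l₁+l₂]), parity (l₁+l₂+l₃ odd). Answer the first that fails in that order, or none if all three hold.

m_sum

azimuthal sum: 0 + 3 + 8 = 11  ✗
1 ≤ 8 ≤ 13 (triangle on l)
L = 6 + 7 + 8 = 21 (odd)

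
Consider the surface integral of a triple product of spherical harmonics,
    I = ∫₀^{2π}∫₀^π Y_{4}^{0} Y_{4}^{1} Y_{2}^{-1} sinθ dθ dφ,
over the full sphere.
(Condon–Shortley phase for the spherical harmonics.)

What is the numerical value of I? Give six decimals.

-0.044869

m-sum 0 ✓  L=10 even ✓  0≤2≤8 ✓
Π(2lᵢ+1) = 9×9×5 = 405
triangle coeff Δ(4,4,2) = 1/13860
Σ_t [2,4]: t=2:+1/192 t=3:−1/36 t=4:+1/192 = -5/288
(3j)²=20/693 [(4 4 2; 0 0 0)], sign=-1
Σ_t [3,4]: t=3:−1/72 t=4:+1/96 = -1/288
(3j)²=1/462 [(4 4 2; 0 1 -1)], sign=+1
⇒ 4πI² = 150/5929
I = (-1)√(150/5929/(4π)) = -0.04486937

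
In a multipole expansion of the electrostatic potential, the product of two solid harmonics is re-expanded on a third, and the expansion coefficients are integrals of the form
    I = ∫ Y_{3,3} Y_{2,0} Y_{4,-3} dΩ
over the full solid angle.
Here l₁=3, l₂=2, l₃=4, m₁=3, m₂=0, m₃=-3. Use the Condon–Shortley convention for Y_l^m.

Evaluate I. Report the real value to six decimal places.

Σlᵢ=9 odd — θ-integrand is odd under cosθ→−cosθ; I=0

0.000000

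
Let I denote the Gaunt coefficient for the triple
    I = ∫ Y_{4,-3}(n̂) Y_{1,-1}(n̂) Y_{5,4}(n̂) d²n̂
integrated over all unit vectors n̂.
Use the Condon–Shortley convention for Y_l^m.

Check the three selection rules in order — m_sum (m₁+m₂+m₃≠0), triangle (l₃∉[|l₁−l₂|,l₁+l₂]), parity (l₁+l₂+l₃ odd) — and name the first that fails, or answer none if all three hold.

azimuthal sum: -3 − 1 + 4 = 0  ✓
3 ≤ 5 ≤ 5 (triangle on l)  ✓
L = 4 + 1 + 5 = 10 (even)  ✓

none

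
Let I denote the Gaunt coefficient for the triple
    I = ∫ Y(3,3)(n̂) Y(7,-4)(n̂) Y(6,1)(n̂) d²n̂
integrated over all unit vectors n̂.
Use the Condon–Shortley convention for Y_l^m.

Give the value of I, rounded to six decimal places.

-0.190770

Rules hold: Σm=0, L=16 even, 4≤6≤10.
N = 7·15·13 = 1365
Δ = 4!·2!·10!/17! = 1/2042040
Racah Σ t=1..3: t=1:−1/207360 t=2:+1/57600 t=3:−1/207360 = 1/129600
⇒ 3j(3 7 6; 0 0 0)² = 168/12155, sgn +1
Racah Σ t=0..0: t=0:+1/1451520 = 1/1451520
⇒ 3j(3 7 6; 3 -4 1)² = 75/3094, sgn -1
4πI² = N·(3j₀)²·(3jₘ)² = 18900/41327
I = -1·√(0.457328/4π) = -0.19076954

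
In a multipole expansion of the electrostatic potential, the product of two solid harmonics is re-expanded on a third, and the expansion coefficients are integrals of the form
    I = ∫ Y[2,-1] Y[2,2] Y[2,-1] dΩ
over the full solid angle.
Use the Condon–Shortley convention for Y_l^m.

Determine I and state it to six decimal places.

0.220728

Rules hold: Σm=0, L=6 even, 0≤2≤4.
N = 5·5·5 = 125
Δ = 2!·2!·2!/7! = 1/630
Racah Σ t=0..2: t=0:+1/8 t=1:−1/1 t=2:+1/8 = -3/4
⇒ 3j(2 2 2; 0 0 0)² = 2/35, sgn -1
Racah Σ t=2..2: t=2:+1/4 = 1/4
⇒ 3j(2 2 2; -1 2 -1)² = 3/35, sgn -1
4πI² = N·(3j₀)²·(3jₘ)² = 30/49
I = +1·√(0.612245/4π) = 0.22072812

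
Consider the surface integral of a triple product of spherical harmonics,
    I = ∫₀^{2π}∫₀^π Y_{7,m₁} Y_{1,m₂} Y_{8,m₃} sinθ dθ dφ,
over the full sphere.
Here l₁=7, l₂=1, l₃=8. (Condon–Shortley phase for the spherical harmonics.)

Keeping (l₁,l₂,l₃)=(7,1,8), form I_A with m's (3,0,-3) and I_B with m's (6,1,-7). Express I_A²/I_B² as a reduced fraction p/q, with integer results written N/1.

11/21

l's match ⇒ only the (l;m) 3-j factors differ between A and B.
A: triangle coeff Δ(7,1,8) = 1/2040; Σ_t [0,0]: t=0:+1/87091200 = 1/87091200; (3j)²=11/408 [(7 1 8; 3 0 -3)], sign=-1
B: triangle coeff Δ(7,1,8) = 1/2040; Σ_t [0,0]: t=0:+1/12454041600 = 1/12454041600; (3j)²=7/136 [(7 1 8; 6 1 -7)], sign=-1
I_A²/I_B² = (11/408)/(7/136) = 11/21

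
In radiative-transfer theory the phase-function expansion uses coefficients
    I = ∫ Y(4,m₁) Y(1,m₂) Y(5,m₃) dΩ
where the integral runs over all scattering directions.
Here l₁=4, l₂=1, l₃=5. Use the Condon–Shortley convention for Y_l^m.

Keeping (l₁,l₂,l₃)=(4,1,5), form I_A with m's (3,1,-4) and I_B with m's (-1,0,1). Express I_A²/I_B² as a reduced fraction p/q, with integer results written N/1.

3/2

Shared (l₁,l₂,l₃)=(4,1,5): N and (l;000)² cancel in I_A²/I_B².
A: Δ = 0!·8!·2!/11! = 1/495; Racah Σ t=0..0: t=0:+1/10080 = 1/10080; ⇒ 3j(4 1 5; 3 1 -4)² = 4/55, sgn -1
B: Δ = 0!·8!·2!/11! = 1/495; Racah Σ t=0..0: t=0:+1/720 = 1/720; ⇒ 3j(4 1 5; -1 0 1)² = 8/165, sgn +1
I_A²/I_B² = (4/55)/(8/165) = 3/2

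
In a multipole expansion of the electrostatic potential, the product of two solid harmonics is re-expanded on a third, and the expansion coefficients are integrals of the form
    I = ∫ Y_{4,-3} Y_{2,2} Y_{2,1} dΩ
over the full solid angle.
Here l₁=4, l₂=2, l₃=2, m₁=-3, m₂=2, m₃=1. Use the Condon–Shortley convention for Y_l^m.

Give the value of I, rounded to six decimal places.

m-sum 0 ✓  L=8 even ✓  2≤2≤6 ✓
Π(2lᵢ+1) = 9×5×5 = 225
triangle coeff Δ(4,2,2) = 1/630
Σ_t [2,2]: t=2:+1/16 = 1/16
(3j)²=2/35 [(4 2 2; 0 0 0)], sign=+1
Σ_t [4,4]: t=4:+1/144 = 1/144
(3j)²=1/18 [(4 2 2; -3 2 1)], sign=-1
⇒ 4πI² = 5/7
I = (-1)√(5/7/(4π)) = -0.23841361

-0.238414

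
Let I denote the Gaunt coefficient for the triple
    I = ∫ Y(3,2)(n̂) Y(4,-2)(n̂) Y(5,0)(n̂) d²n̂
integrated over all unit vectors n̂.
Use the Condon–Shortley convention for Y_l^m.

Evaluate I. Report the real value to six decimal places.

-0.171327

Checks pass: Σm=0; 12 even; l₃=5∈[1,7].
(2·3+1)(2·4+1)(2·5+1) = 693
Δ: 2! 4! 6! / 13! → 1/180180
sum: t=0:+1/576 t=1:−1/144 t=2:+1/576 = -1/288
3j²(3 4 5; 0 0 0) = Δ·Π!·Σ² = 20/1001  (sign +1)
sum: t=0:+1/576 t=1:−1/2880 = 1/720
3j²(3 4 5; 2 -2 0) = Δ·Π!·Σ² = 80/3003  (sign -1)
combine: 4πI² = 693·20/1001·80/3003 = 4800/13013
take √, sign -1: I = -0.17132746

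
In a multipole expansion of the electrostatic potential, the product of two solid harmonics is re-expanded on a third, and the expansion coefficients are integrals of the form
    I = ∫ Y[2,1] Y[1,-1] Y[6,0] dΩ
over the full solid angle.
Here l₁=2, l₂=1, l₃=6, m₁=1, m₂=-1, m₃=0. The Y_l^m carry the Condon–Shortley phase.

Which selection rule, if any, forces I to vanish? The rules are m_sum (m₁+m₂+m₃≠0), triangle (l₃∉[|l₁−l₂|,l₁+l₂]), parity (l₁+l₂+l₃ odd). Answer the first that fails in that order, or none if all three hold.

Σmᵢ = 0  ✓
l₃∈[|l₁−l₂|,l₁+l₂]=[1,3], have l₃=6  ✗
Σlᵢ = 9 ⇒ odd

triangle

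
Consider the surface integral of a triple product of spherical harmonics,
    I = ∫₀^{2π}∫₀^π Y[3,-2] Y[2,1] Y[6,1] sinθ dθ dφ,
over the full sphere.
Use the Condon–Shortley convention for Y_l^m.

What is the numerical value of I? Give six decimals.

0.000000

l₃=6 ∉ [1,5] — triangle fails ⇒ I = 0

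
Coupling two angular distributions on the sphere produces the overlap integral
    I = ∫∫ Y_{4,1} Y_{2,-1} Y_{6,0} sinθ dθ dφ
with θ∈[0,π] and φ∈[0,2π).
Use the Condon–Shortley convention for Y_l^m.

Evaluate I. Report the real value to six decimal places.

0.174223

m-sum 0 ✓  L=12 even ✓  2≤6≤6 ✓
Π(2lᵢ+1) = 9×5×13 = 585
triangle coeff Δ(4,2,6) = 1/6435
Σ_t [0,0]: t=0:+1/2304 = 1/2304
(3j)²=5/143 [(4 2 6; 0 0 0)], sign=+1
Σ_t [0,0]: t=0:+1/4320 = 1/4320
(3j)²=8/429 [(4 2 6; 1 -1 0)], sign=+1
⇒ 4πI² = 600/1573
I = (+1)√(600/1573/(4π)) = 0.17422334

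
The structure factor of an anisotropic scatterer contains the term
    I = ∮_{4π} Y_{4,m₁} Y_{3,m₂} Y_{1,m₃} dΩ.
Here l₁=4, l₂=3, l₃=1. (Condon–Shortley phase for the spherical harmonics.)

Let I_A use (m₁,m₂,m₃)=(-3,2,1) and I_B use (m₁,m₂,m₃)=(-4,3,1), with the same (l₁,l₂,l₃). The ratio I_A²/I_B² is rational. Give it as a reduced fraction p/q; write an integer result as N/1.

Same 4,3,1: normalisation and zero-m 3j drop out of the ratio.
A: Δ: 6! 2! 0! / 9! → 1/252; sum: t=5:−1/240 = -1/240; 3j²(4 3 1; -3 2 1) = Δ·Π!·Σ² = 1/12  (sign -1)
B: Δ: 6! 2! 0! / 9! → 1/252; sum: t=6:+1/1440 = 1/1440; 3j²(4 3 1; -4 3 1) = Δ·Π!·Σ² = 1/9  (sign +1)
I_A²/I_B² = (1/12)/(1/9) = 3/4

3/4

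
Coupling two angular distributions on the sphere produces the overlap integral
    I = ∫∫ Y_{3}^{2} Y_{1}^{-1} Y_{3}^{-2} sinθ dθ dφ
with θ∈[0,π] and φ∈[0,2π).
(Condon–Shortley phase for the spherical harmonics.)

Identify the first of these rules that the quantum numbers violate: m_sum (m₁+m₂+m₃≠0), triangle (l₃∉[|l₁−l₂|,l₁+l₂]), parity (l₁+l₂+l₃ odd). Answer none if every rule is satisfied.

azimuthal sum: 2 − 1 − 2 = -1  ✗
2 ≤ 3 ≤ 4 (triangle on l)
L = 3 + 1 + 3 = 7 (odd)

m_sum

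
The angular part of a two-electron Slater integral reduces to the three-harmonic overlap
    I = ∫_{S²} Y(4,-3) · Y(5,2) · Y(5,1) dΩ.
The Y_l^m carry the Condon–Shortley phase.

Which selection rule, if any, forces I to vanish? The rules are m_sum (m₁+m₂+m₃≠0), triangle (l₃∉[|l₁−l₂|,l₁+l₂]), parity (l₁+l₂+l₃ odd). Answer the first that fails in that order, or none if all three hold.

none

Σmᵢ = 0  ✓
l₃∈[|l₁−l₂|,l₁+l₂]=[1,9], have l₃=5  ✓
Σlᵢ = 14 ⇒ even  ✓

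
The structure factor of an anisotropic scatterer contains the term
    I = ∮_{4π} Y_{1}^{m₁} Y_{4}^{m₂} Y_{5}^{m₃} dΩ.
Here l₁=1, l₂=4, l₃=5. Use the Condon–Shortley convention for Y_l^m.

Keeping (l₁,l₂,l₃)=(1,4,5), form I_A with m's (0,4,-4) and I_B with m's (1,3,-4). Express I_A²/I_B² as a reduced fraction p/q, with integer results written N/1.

1/4

l's match ⇒ only the (l;m) 3-j factors differ between A and B.
A: triangle coeff Δ(1,4,5) = 1/495; Σ_t [0,0]: t=0:+1/40320 = 1/40320; (3j)²=1/55 [(1 4 5; 0 4 -4)], sign=-1
B: triangle coeff Δ(1,4,5) = 1/495; Σ_t [0,0]: t=0:+1/10080 = 1/10080; (3j)²=4/55 [(1 4 5; 1 3 -4)], sign=-1
I_A²/I_B² = (1/55)/(4/55) = 1/4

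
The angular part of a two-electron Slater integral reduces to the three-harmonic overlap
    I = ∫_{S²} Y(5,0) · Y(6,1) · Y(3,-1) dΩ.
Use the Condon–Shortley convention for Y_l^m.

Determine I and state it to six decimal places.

-0.077843

Rules hold: Σm=0, L=14 even, 1≤3≤11.
N = 11·13·7 = 1001
Δ = 8!·2!·4!/15! = 1/675675
Racah Σ t=3..5: t=3:−1/8640 t=4:+1/2304 t=5:−1/8640 = 7/34560
⇒ 3j(5 6 3; 0 0 0)² = 7/429, sgn -1
Racah Σ t=3..5: t=3:−1/34560 t=4:+1/3456 t=5:−1/5760 = 1/11520
⇒ 3j(5 6 3; 0 1 -1)² = 2/429, sgn +1
4πI² = N·(3j₀)²·(3jₘ)² = 98/1287
I = -1·√(0.0761461/4π) = -0.07784287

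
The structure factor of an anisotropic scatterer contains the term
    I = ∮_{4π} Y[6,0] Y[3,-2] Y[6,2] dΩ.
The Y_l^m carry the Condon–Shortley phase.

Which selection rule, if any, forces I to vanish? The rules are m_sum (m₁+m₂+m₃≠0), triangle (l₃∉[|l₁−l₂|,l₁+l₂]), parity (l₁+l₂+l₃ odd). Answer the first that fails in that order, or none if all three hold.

parity

m₁+m₂+m₃ = 0 − 2 + 2 = 0  ✓
triangle: |6−3|=3 ≤ l₃=6 ≤ 6+3=9  ✓
parity: l₁+l₂+l₃ = 15 is odd  ✗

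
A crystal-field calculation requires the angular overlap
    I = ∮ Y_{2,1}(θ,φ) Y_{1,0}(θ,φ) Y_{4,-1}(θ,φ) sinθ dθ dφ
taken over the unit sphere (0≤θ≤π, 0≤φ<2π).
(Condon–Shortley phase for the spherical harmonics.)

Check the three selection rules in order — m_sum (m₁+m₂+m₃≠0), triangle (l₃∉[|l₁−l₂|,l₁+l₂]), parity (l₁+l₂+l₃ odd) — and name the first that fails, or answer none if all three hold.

Σmᵢ = 0  ✓
l₃∈[|l₁−l₂|,l₁+l₂]=[1,3], have l₃=4  ✗
Σlᵢ = 7 ⇒ odd

triangle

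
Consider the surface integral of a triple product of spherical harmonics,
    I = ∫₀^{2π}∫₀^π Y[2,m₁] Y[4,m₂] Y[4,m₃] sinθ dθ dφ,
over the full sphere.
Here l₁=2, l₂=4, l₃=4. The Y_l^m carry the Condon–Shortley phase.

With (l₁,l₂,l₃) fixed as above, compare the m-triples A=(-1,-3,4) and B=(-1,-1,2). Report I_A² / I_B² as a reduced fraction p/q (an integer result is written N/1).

l's match ⇒ only the (l;m) 3-j factors differ between A and B.
A: triangle coeff Δ(2,4,4) = 1/13860; Σ_t [1,1]: t=1:−1/1440 = -1/1440; (3j)²=7/165 [(2 4 4; -1 -3 4)], sign=-1
B: triangle coeff Δ(2,4,4) = 1/13860; Σ_t [1,2]: t=1:−1/96 t=2:+1/240 = -1/160; (3j)²=27/1540 [(2 4 4; -1 -1 2)], sign=-1
I_A²/I_B² = (7/165)/(27/1540) = 196/81

196/81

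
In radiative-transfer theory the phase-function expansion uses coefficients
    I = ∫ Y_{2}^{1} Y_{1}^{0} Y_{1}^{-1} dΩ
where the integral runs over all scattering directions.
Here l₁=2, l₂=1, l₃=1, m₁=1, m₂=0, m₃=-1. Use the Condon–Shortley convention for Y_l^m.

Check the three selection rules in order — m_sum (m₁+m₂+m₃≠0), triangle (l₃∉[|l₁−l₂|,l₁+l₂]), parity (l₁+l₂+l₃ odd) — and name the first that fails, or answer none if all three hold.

azimuthal sum: 1 + 0 − 1 = 0  ✓
1 ≤ 1 ≤ 3 (triangle on l)  ✓
L = 2 + 1 + 1 = 4 (even)  ✓

none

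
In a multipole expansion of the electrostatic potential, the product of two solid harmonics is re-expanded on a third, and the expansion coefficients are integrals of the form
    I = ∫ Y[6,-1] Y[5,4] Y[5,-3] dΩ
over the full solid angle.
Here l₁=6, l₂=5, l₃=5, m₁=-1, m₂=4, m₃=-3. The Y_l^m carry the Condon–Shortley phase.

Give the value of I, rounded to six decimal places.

Rules hold: Σm=0, L=16 even, 1≤5≤11.
N = 13·11·11 = 1573
Δ = 6!·6!·4!/17! = 1/28588560
Racah Σ t=1..5: t=1:−1/345600 t=2:+1/13824 t=3:−1/5184 t=4:+1/13824 t=5:−1/345600 = -7/129600
⇒ 3j(6 5 5; 0 0 0)² = 80/7293, sgn +1
Racah Σ t=5..6: t=5:−1/138240 t=6:+1/518400 = -11/2073600
⇒ 3j(6 5 5; -1 4 -3)² = 77/4420, sgn -1
4πI² = N·(3j₀)²·(3jₘ)² = 3388/11271
I = -1·√(0.300594/4π) = -0.15466268

-0.154663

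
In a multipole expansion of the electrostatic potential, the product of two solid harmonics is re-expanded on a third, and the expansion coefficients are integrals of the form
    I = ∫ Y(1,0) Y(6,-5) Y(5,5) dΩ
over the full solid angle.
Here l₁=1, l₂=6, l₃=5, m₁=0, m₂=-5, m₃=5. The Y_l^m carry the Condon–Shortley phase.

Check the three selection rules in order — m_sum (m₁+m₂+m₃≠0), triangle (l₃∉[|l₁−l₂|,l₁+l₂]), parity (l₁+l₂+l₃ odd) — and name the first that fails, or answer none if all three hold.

m₁+m₂+m₃ = 0 − 5 + 5 = 0  ✓
triangle: |1−6|=5 ≤ l₃=5 ≤ 1+6=7  ✓
parity: l₁+l₂+l₃ = 12 is even  ✓

none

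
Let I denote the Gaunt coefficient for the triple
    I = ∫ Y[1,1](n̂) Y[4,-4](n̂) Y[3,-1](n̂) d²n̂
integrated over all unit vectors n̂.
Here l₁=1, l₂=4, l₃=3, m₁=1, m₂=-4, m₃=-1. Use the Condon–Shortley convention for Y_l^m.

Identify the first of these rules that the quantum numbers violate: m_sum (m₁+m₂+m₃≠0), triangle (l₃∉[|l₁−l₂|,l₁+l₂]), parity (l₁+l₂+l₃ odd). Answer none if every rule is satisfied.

azimuthal sum: 1 − 4 − 1 = -4  ✗
3 ≤ 3 ≤ 5 (triangle on l)
L = 1 + 4 + 3 = 8 (even)

m_sum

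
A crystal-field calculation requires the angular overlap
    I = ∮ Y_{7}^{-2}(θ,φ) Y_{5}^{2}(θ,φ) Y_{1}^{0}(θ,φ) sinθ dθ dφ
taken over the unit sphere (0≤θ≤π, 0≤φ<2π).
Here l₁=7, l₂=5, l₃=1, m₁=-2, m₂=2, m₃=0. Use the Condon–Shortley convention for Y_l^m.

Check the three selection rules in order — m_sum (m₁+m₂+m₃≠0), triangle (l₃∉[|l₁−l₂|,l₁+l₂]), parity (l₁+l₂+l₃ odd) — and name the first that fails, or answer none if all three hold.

m₁+m₂+m₃ = -2 + 2 + 0 = 0  ✓
triangle: |7−5|=2 ≤ l₃=1 ≤ 7+5=12  ✗
parity: l₁+l₂+l₃ = 13 is odd

triangle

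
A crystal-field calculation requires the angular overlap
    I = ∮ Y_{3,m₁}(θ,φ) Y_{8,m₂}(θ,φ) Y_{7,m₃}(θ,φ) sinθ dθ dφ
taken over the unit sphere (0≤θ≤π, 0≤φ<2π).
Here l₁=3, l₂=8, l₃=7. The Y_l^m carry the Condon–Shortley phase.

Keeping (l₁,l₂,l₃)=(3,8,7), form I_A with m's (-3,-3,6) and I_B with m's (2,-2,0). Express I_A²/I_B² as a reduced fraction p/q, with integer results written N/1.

l's match ⇒ only the (l;m) 3-j factors differ between A and B.
A: triangle coeff Δ(3,8,7) = 1/5290740; Σ_t [4,4]: t=4:+1/1916006400 = 1/1916006400; (3j)²=5/4522 [(3 8 7; -3 -3 6)], sign=-1
B: triangle coeff Δ(3,8,7) = 1/5290740; Σ_t [0,1]: t=0:+1/12441600 t=1:−1/7257600 = -1/17418240; (3j)²=125/25194 [(3 8 7; 2 -2 0)], sign=+1
I_A²/I_B² = (5/4522)/(125/25194) = 39/175

39/175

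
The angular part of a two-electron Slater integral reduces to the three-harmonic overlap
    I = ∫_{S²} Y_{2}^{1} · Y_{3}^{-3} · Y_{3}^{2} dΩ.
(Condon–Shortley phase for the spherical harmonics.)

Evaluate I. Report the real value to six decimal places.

-0.210261

Rules hold: Σm=0, L=8 even, 1≤3≤5.
N = 5·7·7 = 245
Δ = 2!·2!·4!/9! = 1/3780
Racah Σ t=0..2: t=0:+1/24 t=1:−1/4 t=2:+1/24 = -1/6
⇒ 3j(2 3 3; 0 0 0)² = 4/105, sgn +1
Racah Σ t=0..0: t=0:+1/48 = 1/48
⇒ 3j(2 3 3; 1 -3 2)² = 5/84, sgn -1
4πI² = N·(3j₀)²·(3jₘ)² = 5/9
I = -1·√(0.555556/4π) = -0.21026104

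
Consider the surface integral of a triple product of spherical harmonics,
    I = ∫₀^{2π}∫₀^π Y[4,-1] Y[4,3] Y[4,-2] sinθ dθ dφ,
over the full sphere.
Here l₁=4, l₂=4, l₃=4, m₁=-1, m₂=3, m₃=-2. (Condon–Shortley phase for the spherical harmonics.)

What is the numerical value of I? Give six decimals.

-0.063661

Checks pass: Σm=0; 12 even; l₃=4∈[0,8].
(2·4+1)(2·4+1)(2·4+1) = 729
Δ: 4! 4! 4! / 13! → 1/450450
sum: t=0:+1/13824 t=1:−1/216 t=2:+1/64 t=3:−1/216 t=4:+1/13824 = 5/768
3j²(4 4 4; 0 0 0) = Δ·Π!·Σ² = 18/1001  (sign +1)
sum: t=3:−1/576 t=4:+1/864 = -1/1728
3j²(4 4 4; -1 3 -2) = Δ·Π!·Σ² = 5/1287  (sign -1)
combine: 4πI² = 729·18/1001·5/1287 = 7290/143143
take √, sign -1: I = -0.06366105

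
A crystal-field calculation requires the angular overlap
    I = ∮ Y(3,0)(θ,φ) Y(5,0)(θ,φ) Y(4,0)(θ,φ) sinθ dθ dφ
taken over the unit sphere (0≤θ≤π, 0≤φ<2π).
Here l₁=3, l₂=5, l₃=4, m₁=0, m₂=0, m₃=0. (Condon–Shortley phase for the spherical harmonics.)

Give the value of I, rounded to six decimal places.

0.148374

Checks pass: Σm=0; 12 even; l₃=4∈[2,8].
(2·3+1)(2·5+1)(2·4+1) = 693
Δ: 4! 2! 6! / 13! → 1/180180
sum: t=1:−1/576 t=2:+1/144 t=3:−1/576 = 1/288
3j²(3 5 4; 0 0 0) = Δ·Π!·Σ² = 20/1001  (sign +1)
(m-triple is (0,0,0) — same symbol as above.)
combine: 4πI² = 693·20/1001·20/1001 = 3600/13013
take √, sign +1: I = 0.14837393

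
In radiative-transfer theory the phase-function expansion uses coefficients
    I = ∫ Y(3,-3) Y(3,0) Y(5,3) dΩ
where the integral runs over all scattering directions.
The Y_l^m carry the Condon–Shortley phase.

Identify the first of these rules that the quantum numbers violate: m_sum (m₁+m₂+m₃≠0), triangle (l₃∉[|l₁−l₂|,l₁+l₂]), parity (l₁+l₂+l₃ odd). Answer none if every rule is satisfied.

Σmᵢ = 0  ✓
l₃∈[|l₁−l₂|,l₁+l₂]=[0,6], have l₃=5  ✓
Σlᵢ = 11 ⇒ odd  ✗

parity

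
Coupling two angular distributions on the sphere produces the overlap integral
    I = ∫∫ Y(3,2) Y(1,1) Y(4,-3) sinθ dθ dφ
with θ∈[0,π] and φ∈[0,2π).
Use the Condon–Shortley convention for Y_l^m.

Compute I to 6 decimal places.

-0.282095

Checks pass: Σm=0; 8 even; l₃=4∈[2,4].
(2·3+1)(2·1+1)(2·4+1) = 189
Δ: 0! 6! 2! / 9! → 1/252
sum: t=0:+1/36 = 1/36
3j²(3 1 4; 0 0 0) = Δ·Π!·Σ² = 4/63  (sign +1)
sum: t=0:+1/240 = 1/240
3j²(3 1 4; 2 1 -3) = Δ·Π!·Σ² = 1/12  (sign -1)
combine: 4πI² = 189·4/63·1/12 = 1/1
take √, sign -1: I = -0.28209479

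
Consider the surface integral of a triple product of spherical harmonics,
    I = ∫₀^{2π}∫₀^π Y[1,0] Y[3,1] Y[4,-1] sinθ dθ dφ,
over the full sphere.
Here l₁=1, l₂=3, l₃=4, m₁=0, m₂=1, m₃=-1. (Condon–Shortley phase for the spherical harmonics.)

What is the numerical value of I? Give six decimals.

-0.238414

m-sum 0 ✓  L=8 even ✓  2≤4≤4 ✓
Π(2lᵢ+1) = 3×7×9 = 189
triangle coeff Δ(1,3,4) = 1/252
Σ_t [0,0]: t=0:+1/36 = 1/36
(3j)²=4/63 [(1 3 4; 0 0 0)], sign=+1
Σ_t [0,0]: t=0:+1/48 = 1/48
(3j)²=5/84 [(1 3 4; 0 1 -1)], sign=-1
⇒ 4πI² = 5/7
I = (-1)√(5/7/(4π)) = -0.23841361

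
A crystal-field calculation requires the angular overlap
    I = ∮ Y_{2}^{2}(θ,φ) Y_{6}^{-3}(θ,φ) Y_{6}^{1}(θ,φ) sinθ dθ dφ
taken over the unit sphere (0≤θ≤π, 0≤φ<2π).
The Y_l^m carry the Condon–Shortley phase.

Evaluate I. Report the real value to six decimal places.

Rules hold: Σm=0, L=14 even, 4≤6≤8.
N = 5·13·13 = 845
Δ = 2!·2!·10!/15! = 1/90090
Racah Σ t=0..2: t=0:+1/69120 t=1:−1/14400 t=2:+1/69120 = -7/172800
⇒ 3j(2 6 6; 0 0 0)² = 14/715, sgn -1
Racah Σ t=0..0: t=0:+1/120960 = 1/120960
⇒ 3j(2 6 6; 2 -3 1)² = 24/1001, sgn -1
4πI² = N·(3j₀)²·(3jₘ)² = 48/121
I = +1·√(0.396694/4π) = 0.17767364

0.177674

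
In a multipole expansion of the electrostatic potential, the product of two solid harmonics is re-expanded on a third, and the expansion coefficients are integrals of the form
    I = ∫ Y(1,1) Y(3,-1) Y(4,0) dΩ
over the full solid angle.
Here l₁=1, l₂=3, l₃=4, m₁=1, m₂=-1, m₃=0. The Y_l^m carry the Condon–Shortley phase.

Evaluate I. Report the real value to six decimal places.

0.150786

Rules hold: Σm=0, L=8 even, 2≤4≤4.
N = 3·7·9 = 189
Δ = 0!·2!·6!/9! = 1/252
Racah Σ t=0..0: t=0:+1/36 = 1/36
⇒ 3j(1 3 4; 0 0 0)² = 4/63, sgn +1
Racah Σ t=0..0: t=0:+1/96 = 1/96
⇒ 3j(1 3 4; 1 -1 0)² = 1/42, sgn +1
4πI² = N·(3j₀)²·(3jₘ)² = 2/7
I = +1·√(0.285714/4π) = 0.15078601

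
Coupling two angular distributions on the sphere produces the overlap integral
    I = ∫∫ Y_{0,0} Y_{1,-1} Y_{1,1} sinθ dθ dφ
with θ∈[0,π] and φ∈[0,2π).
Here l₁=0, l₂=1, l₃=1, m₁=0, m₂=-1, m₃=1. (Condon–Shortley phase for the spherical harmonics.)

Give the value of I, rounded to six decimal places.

-0.282095

Checks pass: Σm=0; 2 even; l₃=1∈[1,1].
(2·0+1)(2·1+1)(2·1+1) = 9
Δ: 0! 0! 2! / 3! → 1/3
sum: t=0:+1/1 = 1/1
3j²(0 1 1; 0 0 0) = Δ·Π!·Σ² = 1/3  (sign -1)
sum: t=0:+1/2 = 1/2
3j²(0 1 1; 0 -1 1) = Δ·Π!·Σ² = 1/3  (sign +1)
combine: 4πI² = 9·1/3·1/3 = 1/1
take √, sign -1: I = -0.28209479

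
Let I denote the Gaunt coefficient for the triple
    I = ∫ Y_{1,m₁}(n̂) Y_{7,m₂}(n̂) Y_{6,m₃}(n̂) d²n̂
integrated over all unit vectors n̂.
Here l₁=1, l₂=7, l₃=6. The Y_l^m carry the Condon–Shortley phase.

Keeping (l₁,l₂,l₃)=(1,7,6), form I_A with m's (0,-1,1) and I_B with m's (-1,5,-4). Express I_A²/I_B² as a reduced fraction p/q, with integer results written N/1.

8/11

l's match ⇒ only the (l;m) 3-j factors differ between A and B.
A: triangle coeff Δ(1,7,6) = 1/1365; Σ_t [1,1]: t=1:−1/604800 = -1/604800; (3j)²=16/455 [(1 7 6; 0 -1 1)], sign=+1
B: triangle coeff Δ(1,7,6) = 1/1365; Σ_t [2,2]: t=2:+1/14515200 = 1/14515200; (3j)²=22/455 [(1 7 6; -1 5 -4)], sign=+1
I_A²/I_B² = (16/455)/(22/455) = 8/11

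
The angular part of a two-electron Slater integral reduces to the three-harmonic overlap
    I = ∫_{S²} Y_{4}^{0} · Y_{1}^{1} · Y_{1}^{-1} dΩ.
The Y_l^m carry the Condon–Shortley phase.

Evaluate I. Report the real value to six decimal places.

0.000000

|4−1|≤1≤4+1 violated ⇒ I = 0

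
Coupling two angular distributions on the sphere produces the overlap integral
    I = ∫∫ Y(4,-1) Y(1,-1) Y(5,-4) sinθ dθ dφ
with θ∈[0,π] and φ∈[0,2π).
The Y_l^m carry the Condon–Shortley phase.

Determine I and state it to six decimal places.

0.000000

Σmᵢ = -6 ≠ 0, so the φ-integral vanishes; I = 0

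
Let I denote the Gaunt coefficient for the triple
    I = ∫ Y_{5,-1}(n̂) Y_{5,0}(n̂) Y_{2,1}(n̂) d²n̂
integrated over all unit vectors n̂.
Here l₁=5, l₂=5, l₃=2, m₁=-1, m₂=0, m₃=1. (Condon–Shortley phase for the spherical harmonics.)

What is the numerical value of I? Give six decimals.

Checks pass: Σm=0; 12 even; l₃=2∈[0,10].
(2·5+1)(2·5+1)(2·2+1) = 605
Δ: 8! 2! 2! / 13! → 1/38610
sum: t=3:−1/2880 t=4:+1/576 t=5:−1/2880 = 1/960
3j²(5 5 2; 0 0 0) = Δ·Π!·Σ² = 10/429  (sign +1)
sum: t=4:+1/1152 t=5:−1/1440 = 1/5760
3j²(5 5 2; -1 0 1) = Δ·Π!·Σ² = 1/858  (sign -1)
combine: 4πI² = 605·10/429·1/858 = 25/1521
take √, sign -1: I = -0.03616600

-0.036166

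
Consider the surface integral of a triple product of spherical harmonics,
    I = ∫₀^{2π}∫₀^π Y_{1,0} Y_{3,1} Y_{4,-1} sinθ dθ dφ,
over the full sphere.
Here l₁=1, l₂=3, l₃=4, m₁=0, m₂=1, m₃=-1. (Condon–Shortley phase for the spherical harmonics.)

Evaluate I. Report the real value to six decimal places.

-0.238414

Checks pass: Σm=0; 8 even; l₃=4∈[2,4].
(2·1+1)(2·3+1)(2·4+1) = 189
Δ: 0! 2! 6! / 9! → 1/252
sum: t=0:+1/36 = 1/36
3j²(1 3 4; 0 0 0) = Δ·Π!·Σ² = 4/63  (sign +1)
sum: t=0:+1/48 = 1/48
3j²(1 3 4; 0 1 -1) = Δ·Π!·Σ² = 5/84  (sign -1)
combine: 4πI² = 189·4/63·5/84 = 5/7
take √, sign -1: I = -0.23841361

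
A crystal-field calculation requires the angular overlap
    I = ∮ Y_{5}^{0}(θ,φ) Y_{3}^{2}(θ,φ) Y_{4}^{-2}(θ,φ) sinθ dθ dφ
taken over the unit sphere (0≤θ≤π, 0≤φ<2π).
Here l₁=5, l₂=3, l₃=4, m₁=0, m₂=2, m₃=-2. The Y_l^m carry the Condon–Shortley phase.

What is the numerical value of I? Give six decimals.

Rules hold: Σm=0, L=12 even, 2≤4≤8.
N = 11·7·9 = 693
Δ = 4!·6!·2!/13! = 1/180180
Racah Σ t=1..3: t=1:−1/576 t=2:+1/144 t=3:−1/576 = 1/288
⇒ 3j(5 3 4; 0 0 0)² = 20/1001, sgn +1
Racah Σ t=3..4: t=3:−1/576 t=4:+1/2880 = -1/720
⇒ 3j(5 3 4; 0 2 -2)² = 80/3003, sgn -1
4πI² = N·(3j₀)²·(3jₘ)² = 4800/13013
I = -1·√(0.368862/4π) = -0.17132746

-0.171327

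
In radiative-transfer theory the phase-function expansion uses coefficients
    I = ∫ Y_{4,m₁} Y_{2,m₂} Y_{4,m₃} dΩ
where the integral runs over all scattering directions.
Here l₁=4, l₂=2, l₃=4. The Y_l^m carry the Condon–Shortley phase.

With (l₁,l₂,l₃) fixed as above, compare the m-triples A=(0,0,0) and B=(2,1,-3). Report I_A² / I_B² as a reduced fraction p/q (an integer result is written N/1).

l's match ⇒ only the (l;m) 3-j factors differ between A and B.
A: triangle coeff Δ(4,2,4) = 1/13860; Σ_t [0,2]: t=0:+1/192 t=1:−1/36 t=2:+1/192 = -5/288; (3j)²=20/693 [(4 2 4; 0 0 0)], sign=-1
B: triangle coeff Δ(4,2,4) = 1/13860; Σ_t [1,2]: t=1:−1/240 t=2:+1/1440 = -1/288; (3j)²=5/132 [(4 2 4; 2 1 -3)], sign=+1
I_A²/I_B² = (20/693)/(5/132) = 16/21

16/21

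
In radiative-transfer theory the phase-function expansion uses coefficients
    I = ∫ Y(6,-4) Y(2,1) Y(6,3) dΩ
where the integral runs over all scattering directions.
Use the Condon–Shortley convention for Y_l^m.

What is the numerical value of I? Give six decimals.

Checks pass: Σm=0; 14 even; l₃=6∈[4,8].
(2·6+1)(2·2+1)(2·6+1) = 845
Δ: 2! 10! 2! / 15! → 1/90090
sum: t=0:+1/69120 t=1:−1/14400 t=2:+1/69120 = -7/172800
3j²(6 2 6; 0 0 0) = Δ·Π!·Σ² = 14/715  (sign -1)
sum: t=1:−1/725760 t=2:+1/161280 = 1/207360
3j²(6 2 6; -4 1 3) = Δ·Π!·Σ² = 7/286  (sign -1)
combine: 4πI² = 845·14/715·7/286 = 49/121
take √, sign +1: I = 0.17951487

0.179515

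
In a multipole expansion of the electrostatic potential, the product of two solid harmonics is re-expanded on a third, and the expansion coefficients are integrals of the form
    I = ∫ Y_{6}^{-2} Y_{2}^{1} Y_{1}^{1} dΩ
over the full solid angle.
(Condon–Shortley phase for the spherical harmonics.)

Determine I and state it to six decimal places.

|6−2|≤1≤6+2 violated ⇒ I = 0

0.000000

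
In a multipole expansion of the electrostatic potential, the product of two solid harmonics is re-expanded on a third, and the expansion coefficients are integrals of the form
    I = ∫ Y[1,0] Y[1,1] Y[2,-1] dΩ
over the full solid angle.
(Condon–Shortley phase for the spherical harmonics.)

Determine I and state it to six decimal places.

-0.218510

Rules hold: Σm=0, L=4 even, 0≤2≤2.
N = 3·3·5 = 45
Δ = 0!·2!·2!/5! = 1/30
Racah Σ t=0..0: t=0:+1/1 = 1/1
⇒ 3j(1 1 2; 0 0 0)² = 2/15, sgn +1
Racah Σ t=0..0: t=0:+1/2 = 1/2
⇒ 3j(1 1 2; 0 1 -1)² = 1/10, sgn -1
4πI² = N·(3j₀)²·(3jₘ)² = 3/5
I = -1·√(0.6/4π) = -0.21850969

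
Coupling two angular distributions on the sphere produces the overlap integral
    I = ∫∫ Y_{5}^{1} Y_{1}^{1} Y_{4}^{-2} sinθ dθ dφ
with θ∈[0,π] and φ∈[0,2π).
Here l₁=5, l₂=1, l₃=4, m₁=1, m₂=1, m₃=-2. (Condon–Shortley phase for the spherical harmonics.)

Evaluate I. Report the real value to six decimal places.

m-sum 0 ✓  L=10 even ✓  4≤4≤6 ✓
Π(2lᵢ+1) = 11×3×9 = 297
triangle coeff Δ(5,1,4) = 1/495
Σ_t [1,1]: t=1:−1/576 = -1/576
(3j)²=5/99 [(5 1 4; 0 0 0)], sign=-1
Σ_t [2,2]: t=2:+1/2880 = 1/2880
(3j)²=2/165 [(5 1 4; 1 1 -2)], sign=+1
⇒ 4πI² = 2/11
I = (-1)√(2/11/(4π)) = -0.12028562

-0.120286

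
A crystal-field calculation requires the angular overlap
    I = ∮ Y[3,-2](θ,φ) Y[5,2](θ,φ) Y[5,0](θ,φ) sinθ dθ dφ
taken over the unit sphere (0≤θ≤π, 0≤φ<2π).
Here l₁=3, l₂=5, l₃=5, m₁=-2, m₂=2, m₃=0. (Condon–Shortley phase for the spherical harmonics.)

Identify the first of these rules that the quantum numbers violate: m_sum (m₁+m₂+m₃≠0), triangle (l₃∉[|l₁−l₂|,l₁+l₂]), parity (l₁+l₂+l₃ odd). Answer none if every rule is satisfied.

m₁+m₂+m₃ = -2 + 2 + 0 = 0  ✓
triangle: |3−5|=2 ≤ l₃=5 ≤ 3+5=8  ✓
parity: l₁+l₂+l₃ = 13 is odd  ✗

parity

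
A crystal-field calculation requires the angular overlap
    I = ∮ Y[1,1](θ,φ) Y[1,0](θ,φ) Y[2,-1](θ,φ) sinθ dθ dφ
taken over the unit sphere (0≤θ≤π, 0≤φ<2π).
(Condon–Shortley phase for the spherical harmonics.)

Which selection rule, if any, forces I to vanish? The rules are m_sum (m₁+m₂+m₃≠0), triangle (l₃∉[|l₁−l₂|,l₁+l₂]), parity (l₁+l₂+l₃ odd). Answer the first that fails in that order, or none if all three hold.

azimuthal sum: 1 + 0 − 1 = 0  ✓
0 ≤ 2 ≤ 2 (triangle on l)  ✓
L = 1 + 1 + 2 = 4 (even)  ✓

none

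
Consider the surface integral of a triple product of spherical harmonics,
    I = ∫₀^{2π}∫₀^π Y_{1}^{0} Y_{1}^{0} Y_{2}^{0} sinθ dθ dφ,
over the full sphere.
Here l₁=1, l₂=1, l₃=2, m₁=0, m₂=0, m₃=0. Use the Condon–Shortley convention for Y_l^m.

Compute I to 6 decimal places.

Rules hold: Σm=0, L=4 even, 0≤2≤2.
N = 3·3·5 = 45
Δ = 0!·2!·2!/5! = 1/30
Racah Σ t=0..0: t=0:+1/1 = 1/1
⇒ 3j(1 1 2; 0 0 0)² = 2/15, sgn +1
(m-triple is (0,0,0) — same symbol as above.)
4πI² = N·(3j₀)²·(3jₘ)² = 4/5
I = +1·√(0.8/4π) = 0.25231325

0.252313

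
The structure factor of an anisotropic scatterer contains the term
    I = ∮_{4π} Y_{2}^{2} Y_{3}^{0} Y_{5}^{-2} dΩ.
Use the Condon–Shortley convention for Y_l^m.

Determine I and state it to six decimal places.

Rules hold: Σm=0, L=10 even, 1≤5≤5.
N = 5·7·11 = 385
Δ = 0!·4!·6!/11! = 1/2310
Racah Σ t=0..0: t=0:+1/144 = 1/144
⇒ 3j(2 3 5; 0 0 0)² = 10/231, sgn -1
Racah Σ t=0..0: t=0:+1/864 = 1/864
⇒ 3j(2 3 5; 2 0 -2)² = 1/66, sgn -1
4πI² = N·(3j₀)²·(3jₘ)² = 25/99
I = +1·√(0.252525/4π) = 0.14175797

0.141758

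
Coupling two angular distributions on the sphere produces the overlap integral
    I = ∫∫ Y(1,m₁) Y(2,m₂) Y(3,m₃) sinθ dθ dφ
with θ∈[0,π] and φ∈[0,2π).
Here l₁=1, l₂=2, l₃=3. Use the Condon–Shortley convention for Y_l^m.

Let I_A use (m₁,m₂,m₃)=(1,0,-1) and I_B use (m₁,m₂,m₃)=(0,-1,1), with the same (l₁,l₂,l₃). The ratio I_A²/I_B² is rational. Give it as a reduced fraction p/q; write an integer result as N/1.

3/4

l's match ⇒ only the (l;m) 3-j factors differ between A and B.
A: triangle coeff Δ(1,2,3) = 1/105; Σ_t [0,0]: t=0:+1/8 = 1/8; (3j)²=2/35 [(1 2 3; 1 0 -1)], sign=+1
B: triangle coeff Δ(1,2,3) = 1/105; Σ_t [0,0]: t=0:+1/6 = 1/6; (3j)²=8/105 [(1 2 3; 0 -1 1)], sign=+1
I_A²/I_B² = (2/35)/(8/105) = 3/4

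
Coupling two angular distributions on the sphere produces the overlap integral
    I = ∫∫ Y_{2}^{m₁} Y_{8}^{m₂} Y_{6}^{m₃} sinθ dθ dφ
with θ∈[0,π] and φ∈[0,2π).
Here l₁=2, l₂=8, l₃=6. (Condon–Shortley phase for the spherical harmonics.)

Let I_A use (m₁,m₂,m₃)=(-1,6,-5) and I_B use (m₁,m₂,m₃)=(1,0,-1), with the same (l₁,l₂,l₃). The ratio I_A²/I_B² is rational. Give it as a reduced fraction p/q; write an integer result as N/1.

13/8

Same 2,8,6: normalisation and zero-m 3j drop out of the ratio.
A: Δ: 4! 0! 12! / 17! → 1/30940; sum: t=3:−1/239500800 = -1/239500800; 3j²(2 8 6; -1 6 -5) = Δ·Π!·Σ² = 2/85  (sign +1)
B: Δ: 4! 0! 12! / 17! → 1/30940; sum: t=1:−1/3628800 = -1/3628800; 3j²(2 8 6; 1 0 -1) = Δ·Π!·Σ² = 16/1105  (sign +1)
I_A²/I_B² = (2/85)/(16/1105) = 13/8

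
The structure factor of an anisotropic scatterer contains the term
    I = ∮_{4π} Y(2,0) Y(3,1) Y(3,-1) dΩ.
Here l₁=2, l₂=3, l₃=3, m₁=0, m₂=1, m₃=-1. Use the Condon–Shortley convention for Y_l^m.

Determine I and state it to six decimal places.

Rules hold: Σm=0, L=8 even, 1≤3≤5.
N = 5·7·7 = 245
Δ = 2!·2!·4!/9! = 1/3780
Racah Σ t=0..2: t=0:+1/24 t=1:−1/4 t=2:+1/24 = -1/6
⇒ 3j(2 3 3; 0 0 0)² = 4/105, sgn +1
Racah Σ t=0..2: t=0:+1/96 t=1:−1/6 t=2:+1/16 = -3/32
⇒ 3j(2 3 3; 0 1 -1)² = 3/140, sgn -1
4πI² = N·(3j₀)²·(3jₘ)² = 1/5
I = -1·√(0.2/4π) = -0.12615663

-0.126157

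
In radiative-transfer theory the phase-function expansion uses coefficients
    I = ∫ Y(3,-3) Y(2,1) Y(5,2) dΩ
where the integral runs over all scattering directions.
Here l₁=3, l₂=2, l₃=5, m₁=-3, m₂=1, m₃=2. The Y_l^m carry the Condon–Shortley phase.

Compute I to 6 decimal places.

Rules hold: Σm=0, L=10 even, 1≤5≤5.
N = 7·5·11 = 385
Δ = 0!·6!·4!/11! = 1/2310
Racah Σ t=0..0: t=0:+1/144 = 1/144
⇒ 3j(3 2 5; 0 0 0)² = 10/231, sgn -1
Racah Σ t=0..0: t=0:+1/4320 = 1/4320
⇒ 3j(3 2 5; -3 1 2)² = 1/330, sgn -1
4πI² = N·(3j₀)²·(3jₘ)² = 5/99
I = +1·√(0.0505051/4π) = 0.06339609

0.063396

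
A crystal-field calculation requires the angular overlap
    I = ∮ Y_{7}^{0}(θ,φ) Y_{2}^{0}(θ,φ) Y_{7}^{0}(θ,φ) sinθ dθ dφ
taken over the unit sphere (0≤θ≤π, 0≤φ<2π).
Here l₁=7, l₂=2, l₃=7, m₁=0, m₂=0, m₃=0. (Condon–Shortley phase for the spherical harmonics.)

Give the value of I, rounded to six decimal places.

0.159836

Rules hold: Σm=0, L=16 even, 5≤7≤9.
N = 15·5·15 = 1125
Δ = 2!·12!·2!/17! = 1/185640
Racah Σ t=0..2: t=0:+1/2419200 t=1:−1/518400 t=2:+1/2419200 = -1/907200
⇒ 3j(7 2 7; 0 0 0)² = 56/3315, sgn +1
(m-triple is (0,0,0) — same symbol as above.)
4πI² = N·(3j₀)²·(3jₘ)² = 15680/48841
I = +1·√(0.321042/4π) = 0.15983645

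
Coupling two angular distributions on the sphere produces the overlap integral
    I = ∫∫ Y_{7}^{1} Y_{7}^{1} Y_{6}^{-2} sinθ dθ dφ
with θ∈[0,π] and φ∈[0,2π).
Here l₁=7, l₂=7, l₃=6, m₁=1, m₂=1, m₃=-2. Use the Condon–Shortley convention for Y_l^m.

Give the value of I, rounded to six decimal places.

Rules hold: Σm=0, L=20 even, 0≤6≤14.
N = 15·15·13 = 2925
Δ = 8!·6!·6!/21! = 1/2444321880
Racah Σ t=1..7: t=1:−1/2612736000 t=2:+1/20736000 t=3:−1/1658880 t=4:+1/746496 t=5:−1/1658880 t=6:+1/20736000 t=7:−1/2612736000 = 1/4354560
⇒ 3j(7 7 6; 0 0 0)² = 1000/138567, sgn +1
Racah Σ t=2..6: t=2:+1/49766400 t=3:−1/3110400 t=4:+1/1327104 t=5:−1/3110400 t=6:+1/49766400 = 1/6635520
⇒ 3j(7 7 6; 1 1 -2)² = 350/46189, sgn +1
4πI² = N·(3j₀)²·(3jₘ)² = 26250000/164109517
I = +1·√(0.159954/4π) = 0.11282175

0.112822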